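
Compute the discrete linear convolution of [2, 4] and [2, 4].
y[0] = 2×2 = 4; y[1] = 2×4 + 4×2 = 16; y[2] = 4×4 = 16

[4, 16, 16]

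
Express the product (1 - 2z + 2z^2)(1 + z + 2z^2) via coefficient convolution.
Ascending coefficients: a = [1, -2, 2], b = [1, 1, 2]. c[0] = 1×1 = 1; c[1] = 1×1 + -2×1 = -1; c[2] = 1×2 + -2×1 + 2×1 = 2; c[3] = -2×2 + 2×1 = -2; c[4] = 2×2 = 4. Result coefficients: [1, -1, 2, -2, 4] → 1 - z + 2z^2 - 2z^3 + 4z^4

1 - z + 2z^2 - 2z^3 + 4z^4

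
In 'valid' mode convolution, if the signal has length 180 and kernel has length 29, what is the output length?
'Valid' mode counts only positions where the kernel fully overlaps the signal: m - n + 1 = 180 - 29 + 1 = 152

152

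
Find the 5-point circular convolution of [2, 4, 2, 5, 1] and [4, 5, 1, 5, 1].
Use y[k] = Σ_j a[j]·b[(k-j) mod 5]. y[0] = 2×4 + 4×1 + 2×5 + 5×1 + 1×5 = 32; y[1] = 2×5 + 4×4 + 2×1 + 5×5 + 1×1 = 54; y[2] = 2×1 + 4×5 + 2×4 + 5×1 + 1×5 = 40; y[3] = 2×5 + 4×1 + 2×5 + 5×4 + 1×1 = 45; y[4] = 2×1 + 4×5 + 2×1 + 5×5 + 1×4 = 53. Result: [32, 54, 40, 45, 53]

[32, 54, 40, 45, 53]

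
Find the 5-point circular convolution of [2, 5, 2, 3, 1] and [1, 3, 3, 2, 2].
Use y[k] = Σ_j a[j]·b[(k-j) mod 5]. y[0] = 2×1 + 5×2 + 2×2 + 3×3 + 1×3 = 28; y[1] = 2×3 + 5×1 + 2×2 + 3×2 + 1×3 = 24; y[2] = 2×3 + 5×3 + 2×1 + 3×2 + 1×2 = 31; y[3] = 2×2 + 5×3 + 2×3 + 3×1 + 1×2 = 30; y[4] = 2×2 + 5×2 + 2×3 + 3×3 + 1×1 = 30. Result: [28, 24, 31, 30, 30]

[28, 24, 31, 30, 30]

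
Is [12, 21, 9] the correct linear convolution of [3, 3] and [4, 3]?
Recompute linear convolution of [3, 3] and [4, 3]: y[0] = 3×4 = 12; y[1] = 3×3 + 3×4 = 21; y[2] = 3×3 = 9 → [12, 21, 9]. Given [12, 21, 9] matches, so answer: Yes

Yes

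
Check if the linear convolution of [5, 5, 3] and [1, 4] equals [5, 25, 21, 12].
Recompute linear convolution of [5, 5, 3] and [1, 4]: y[0] = 5×1 = 5; y[1] = 5×4 + 5×1 = 25; y[2] = 5×4 + 3×1 = 23; y[3] = 3×4 = 12 → [5, 25, 23, 12]. Compare to given [5, 25, 21, 12]: they differ at index 2: given 21, correct 23, so answer: No

No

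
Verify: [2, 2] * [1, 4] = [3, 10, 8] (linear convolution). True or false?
Recompute linear convolution of [2, 2] and [1, 4]: y[0] = 2×1 = 2; y[1] = 2×4 + 2×1 = 10; y[2] = 2×4 = 8 → [2, 10, 8]. Compare to given [3, 10, 8]: they differ at index 0: given 3, correct 2, so answer: No

No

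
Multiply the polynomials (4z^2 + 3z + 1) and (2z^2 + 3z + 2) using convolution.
Ascending coefficients: a = [1, 3, 4], b = [2, 3, 2]. c[0] = 1×2 = 2; c[1] = 1×3 + 3×2 = 9; c[2] = 1×2 + 3×3 + 4×2 = 19; c[3] = 3×2 + 4×3 = 18; c[4] = 4×2 = 8. Result coefficients: [2, 9, 19, 18, 8] → 8z^4 + 18z^3 + 19z^2 + 9z + 2

8z^4 + 18z^3 + 19z^2 + 9z + 2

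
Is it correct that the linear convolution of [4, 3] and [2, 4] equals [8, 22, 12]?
Recompute linear convolution of [4, 3] and [2, 4]: y[0] = 4×2 = 8; y[1] = 4×4 + 3×2 = 22; y[2] = 3×4 = 12 → [8, 22, 12]. Given [8, 22, 12] matches, so answer: Yes

Yes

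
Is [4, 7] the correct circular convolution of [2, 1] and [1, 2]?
Recompute circular convolution of [2, 1] and [1, 2]: y[0] = 2×1 + 1×2 = 4; y[1] = 2×2 + 1×1 = 5 → [4, 5]. Compare to given [4, 7]: they differ at index 1: given 7, correct 5, so answer: No

No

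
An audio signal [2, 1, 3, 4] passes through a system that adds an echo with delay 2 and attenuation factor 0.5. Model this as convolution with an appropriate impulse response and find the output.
Direct-path + delayed-attenuated-path model → impulse response h = [1, 0, 0.5] (1 at lag 0, 0.5 at lag 2). Output y[n] = x[n] + 0.5·x[n - 2] (with x[n] = 0 outside 0..3): y[0] = 2 + 0.5×0 = 2; y[1] = 1 + 0.5×0 = 1; y[2] = 3 + 0.5×2 = 4.0; y[3] = 4 + 0.5×1 = 4.5; y[4] = 0 + 0.5×3 = 1.5; y[5] = 0 + 0.5×4 = 2.0. So y = [2, 1, 4.0, 4.5, 1.5, 2.0]

[2, 1, 4.0, 4.5, 1.5, 2.0]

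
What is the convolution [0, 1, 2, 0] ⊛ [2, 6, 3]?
y[0] = 0×2 = 0; y[1] = 0×6 + 1×2 = 2; y[2] = 0×3 + 1×6 + 2×2 = 10; y[3] = 1×3 + 2×6 + 0×2 = 15; y[4] = 2×3 + 0×6 = 6; y[5] = 0×3 = 0

[0, 2, 10, 15, 6, 0]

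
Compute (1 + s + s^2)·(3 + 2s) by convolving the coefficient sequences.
Ascending coefficients: a = [1, 1, 1], b = [3, 2]. c[0] = 1×3 = 3; c[1] = 1×2 + 1×3 = 5; c[2] = 1×2 + 1×3 = 5; c[3] = 1×2 = 2. Result coefficients: [3, 5, 5, 2] → 3 + 5s + 5s^2 + 2s^3

3 + 5s + 5s^2 + 2s^3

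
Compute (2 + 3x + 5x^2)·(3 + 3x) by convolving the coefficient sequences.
Ascending coefficients: a = [2, 3, 5], b = [3, 3]. c[0] = 2×3 = 6; c[1] = 2×3 + 3×3 = 15; c[2] = 3×3 + 5×3 = 24; c[3] = 5×3 = 15. Result coefficients: [6, 15, 24, 15] → 6 + 15x + 24x^2 + 15x^3

6 + 15x + 24x^2 + 15x^3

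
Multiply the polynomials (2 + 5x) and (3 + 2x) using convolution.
Ascending coefficients: a = [2, 5], b = [3, 2]. c[0] = 2×3 = 6; c[1] = 2×2 + 5×3 = 19; c[2] = 5×2 = 10. Result coefficients: [6, 19, 10] → 6 + 19x + 10x^2

6 + 19x + 10x^2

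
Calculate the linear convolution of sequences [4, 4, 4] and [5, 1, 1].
y[0] = 4×5 = 20; y[1] = 4×1 + 4×5 = 24; y[2] = 4×1 + 4×1 + 4×5 = 28; y[3] = 4×1 + 4×1 = 8; y[4] = 4×1 = 4

[20, 24, 28, 8, 4]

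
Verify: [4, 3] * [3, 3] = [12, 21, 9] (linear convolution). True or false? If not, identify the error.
Recompute linear convolution of [4, 3] and [3, 3]: y[0] = 4×3 = 12; y[1] = 4×3 + 3×3 = 21; y[2] = 3×3 = 9 → [12, 21, 9]. Given [12, 21, 9] matches, so answer: Yes

Yes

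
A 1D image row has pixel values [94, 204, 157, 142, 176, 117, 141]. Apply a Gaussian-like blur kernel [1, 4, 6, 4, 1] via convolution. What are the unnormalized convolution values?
Convolve image row [94, 204, 157, 142, 176, 117, 141] with kernel [1, 4, 6, 4, 1]: y[0] = 94×1 = 94; y[1] = 94×4 + 204×1 = 580; y[2] = 94×6 + 204×4 + 157×1 = 1537; y[3] = 94×4 + 204×6 + 157×4 + 142×1 = 2370; y[4] = 94×1 + 204×4 + 157×6 + 142×4 + 176×1 = 2596; y[5] = 204×1 + 157×4 + 142×6 + 176×4 + 117×1 = 2505; y[6] = 157×1 + 142×4 + 176×6 + 117×4 + 141×1 = 2390; y[7] = 142×1 + 176×4 + 117×6 + 141×4 = 2112; y[8] = 176×1 + 117×4 + 141×6 = 1490; y[9] = 117×1 + 141×4 = 681; y[10] = 141×1 = 141 → [94, 580, 1537, 2370, 2596, 2505, 2390, 2112, 1490, 681, 141]. Normalization factor = sum(kernel) = 16.

[94, 580, 1537, 2370, 2596, 2505, 2390, 2112, 1490, 681, 141]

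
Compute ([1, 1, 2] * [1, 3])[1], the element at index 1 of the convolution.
Use y[k] = Σ_i a[i]·b[k-i] at k=1. y[1] = 1×3 + 1×1 = 4

4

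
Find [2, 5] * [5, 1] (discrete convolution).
y[0] = 2×5 = 10; y[1] = 2×1 + 5×5 = 27; y[2] = 5×1 = 5

[10, 27, 5]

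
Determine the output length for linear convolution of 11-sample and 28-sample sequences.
Linear/full convolution length: m + n - 1 = 11 + 28 - 1 = 38

38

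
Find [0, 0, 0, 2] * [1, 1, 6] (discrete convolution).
y[0] = 0×1 = 0; y[1] = 0×1 + 0×1 = 0; y[2] = 0×6 + 0×1 + 0×1 = 0; y[3] = 0×6 + 0×1 + 2×1 = 2; y[4] = 0×6 + 2×1 = 2; y[5] = 2×6 = 12

[0, 0, 0, 2, 2, 12]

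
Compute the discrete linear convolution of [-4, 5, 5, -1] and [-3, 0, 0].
y[0] = -4×-3 = 12; y[1] = -4×0 + 5×-3 = -15; y[2] = -4×0 + 5×0 + 5×-3 = -15; y[3] = 5×0 + 5×0 + -1×-3 = 3; y[4] = 5×0 + -1×0 = 0; y[5] = -1×0 = 0

[12, -15, -15, 3, 0, 0]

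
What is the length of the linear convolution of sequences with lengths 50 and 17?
Linear/full convolution length: m + n - 1 = 50 + 17 - 1 = 66

66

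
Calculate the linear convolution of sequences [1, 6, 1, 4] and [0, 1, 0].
y[0] = 1×0 = 0; y[1] = 1×1 + 6×0 = 1; y[2] = 1×0 + 6×1 + 1×0 = 6; y[3] = 6×0 + 1×1 + 4×0 = 1; y[4] = 1×0 + 4×1 = 4; y[5] = 4×0 = 0

[0, 1, 6, 1, 4, 0]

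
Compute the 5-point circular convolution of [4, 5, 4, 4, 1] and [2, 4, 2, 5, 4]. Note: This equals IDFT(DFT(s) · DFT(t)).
Either evaluate y[k] = Σ_j s[j]·t[(k-j) mod 5] directly, or use IDFT(DFT(s) · DFT(t)). y[0] = 4×2 + 5×4 + 4×5 + 4×2 + 1×4 = 60; y[1] = 4×4 + 5×2 + 4×4 + 4×5 + 1×2 = 64; y[2] = 4×2 + 5×4 + 4×2 + 4×4 + 1×5 = 57; y[3] = 4×5 + 5×2 + 4×4 + 4×2 + 1×4 = 58; y[4] = 4×4 + 5×5 + 4×2 + 4×4 + 1×2 = 67. Result: [60, 64, 57, 58, 67]

[60, 64, 57, 58, 67]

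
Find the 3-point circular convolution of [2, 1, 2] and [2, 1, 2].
Use y[k] = Σ_j x[j]·h[(k-j) mod 3]. y[0] = 2×2 + 1×2 + 2×1 = 8; y[1] = 2×1 + 1×2 + 2×2 = 8; y[2] = 2×2 + 1×1 + 2×2 = 9. Result: [8, 8, 9]

[8, 8, 9]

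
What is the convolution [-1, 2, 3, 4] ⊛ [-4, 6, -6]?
y[0] = -1×-4 = 4; y[1] = -1×6 + 2×-4 = -14; y[2] = -1×-6 + 2×6 + 3×-4 = 6; y[3] = 2×-6 + 3×6 + 4×-4 = -10; y[4] = 3×-6 + 4×6 = 6; y[5] = 4×-6 = -24

[4, -14, 6, -10, 6, -24]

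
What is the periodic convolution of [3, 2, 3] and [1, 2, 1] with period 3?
Use y[k] = Σ_j a[j]·b[(k-j) mod 3]. y[0] = 3×1 + 2×1 + 3×2 = 11; y[1] = 3×2 + 2×1 + 3×1 = 11; y[2] = 3×1 + 2×2 + 3×1 = 10. Result: [11, 11, 10]

[11, 11, 10]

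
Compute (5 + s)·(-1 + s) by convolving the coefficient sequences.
Ascending coefficients: a = [5, 1], b = [-1, 1]. c[0] = 5×-1 = -5; c[1] = 5×1 + 1×-1 = 4; c[2] = 1×1 = 1. Result coefficients: [-5, 4, 1] → -5 + 4s + s^2

-5 + 4s + s^2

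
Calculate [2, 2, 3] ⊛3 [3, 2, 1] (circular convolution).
Use y[k] = Σ_j u[j]·v[(k-j) mod 3]. y[0] = 2×3 + 2×1 + 3×2 = 14; y[1] = 2×2 + 2×3 + 3×1 = 13; y[2] = 2×1 + 2×2 + 3×3 = 15. Result: [14, 13, 15]

[14, 13, 15]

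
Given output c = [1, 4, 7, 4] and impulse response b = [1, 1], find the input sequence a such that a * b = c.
Deconvolve c=[1, 4, 7, 4] by b=[1, 1]. Since b[0]=1, solve forward: a[0] = c[0] / 1 = 1; a[1] = (c[1] - 1×1) / 1 = 3; a[2] = (c[2] - 3×1) / 1 = 4. So a = [1, 3, 4]. Check by forward convolution: c[0] = 1×1 = 1; c[1] = 1×1 + 3×1 = 4; c[2] = 3×1 + 4×1 = 7; c[3] = 4×1 = 4

[1, 3, 4]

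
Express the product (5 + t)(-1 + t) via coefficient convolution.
Ascending coefficients: a = [5, 1], b = [-1, 1]. c[0] = 5×-1 = -5; c[1] = 5×1 + 1×-1 = 4; c[2] = 1×1 = 1. Result coefficients: [-5, 4, 1] → -5 + 4t + t^2

-5 + 4t + t^2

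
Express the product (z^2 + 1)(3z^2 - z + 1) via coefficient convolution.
Ascending coefficients: a = [1, 0, 1], b = [1, -1, 3]. c[0] = 1×1 = 1; c[1] = 1×-1 + 0×1 = -1; c[2] = 1×3 + 0×-1 + 1×1 = 4; c[3] = 0×3 + 1×-1 = -1; c[4] = 1×3 = 3. Result coefficients: [1, -1, 4, -1, 3] → 3z^4 - z^3 + 4z^2 - z + 1

3z^4 - z^3 + 4z^2 - z + 1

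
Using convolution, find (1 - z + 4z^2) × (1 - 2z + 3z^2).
Ascending coefficients: a = [1, -1, 4], b = [1, -2, 3]. c[0] = 1×1 = 1; c[1] = 1×-2 + -1×1 = -3; c[2] = 1×3 + -1×-2 + 4×1 = 9; c[3] = -1×3 + 4×-2 = -11; c[4] = 4×3 = 12. Result coefficients: [1, -3, 9, -11, 12] → 1 - 3z + 9z^2 - 11z^3 + 12z^4

1 - 3z + 9z^2 - 11z^3 + 12z^4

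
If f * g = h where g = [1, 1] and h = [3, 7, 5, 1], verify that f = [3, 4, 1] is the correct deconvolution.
Forward-compute [3, 4, 1] * [1, 1]: h[0] = 3×1 = 3; h[1] = 3×1 + 4×1 = 7; h[2] = 4×1 + 1×1 = 5; h[3] = 1×1 = 1 → [3, 7, 5, 1]. Matches given h = [3, 7, 5, 1], so verified.

Verified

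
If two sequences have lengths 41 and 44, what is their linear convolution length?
Linear/full convolution length: m + n - 1 = 41 + 44 - 1 = 84

84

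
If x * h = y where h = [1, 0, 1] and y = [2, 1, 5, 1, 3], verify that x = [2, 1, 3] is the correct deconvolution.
Forward-compute [2, 1, 3] * [1, 0, 1]: y[0] = 2×1 = 2; y[1] = 2×0 + 1×1 = 1; y[2] = 2×1 + 1×0 + 3×1 = 5; y[3] = 1×1 + 3×0 = 1; y[4] = 3×1 = 3 → [2, 1, 5, 1, 3]. Matches given y = [2, 1, 5, 1, 3], so verified.

Verified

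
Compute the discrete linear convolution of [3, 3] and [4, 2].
y[0] = 3×4 = 12; y[1] = 3×2 + 3×4 = 18; y[2] = 3×2 = 6

[12, 18, 6]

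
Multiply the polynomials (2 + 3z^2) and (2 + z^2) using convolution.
Ascending coefficients: a = [2, 0, 3], b = [2, 0, 1]. c[0] = 2×2 = 4; c[1] = 2×0 + 0×2 = 0; c[2] = 2×1 + 0×0 + 3×2 = 8; c[3] = 0×1 + 3×0 = 0; c[4] = 3×1 = 3. Result coefficients: [4, 0, 8, 0, 3] → 4 + 8z^2 + 3z^4

4 + 8z^2 + 3z^4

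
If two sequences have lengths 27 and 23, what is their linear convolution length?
Linear/full convolution length: m + n - 1 = 27 + 23 - 1 = 49

49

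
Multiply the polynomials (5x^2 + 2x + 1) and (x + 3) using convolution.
Ascending coefficients: a = [1, 2, 5], b = [3, 1]. c[0] = 1×3 = 3; c[1] = 1×1 + 2×3 = 7; c[2] = 2×1 + 5×3 = 17; c[3] = 5×1 = 5. Result coefficients: [3, 7, 17, 5] → 5x^3 + 17x^2 + 7x + 3

5x^3 + 17x^2 + 7x + 3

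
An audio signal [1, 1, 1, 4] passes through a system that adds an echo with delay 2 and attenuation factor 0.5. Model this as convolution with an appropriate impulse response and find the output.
Direct-path + delayed-attenuated-path model → impulse response h = [1, 0, 0.5] (1 at lag 0, 0.5 at lag 2). Output y[n] = x[n] + 0.5·x[n - 2] (with x[n] = 0 outside 0..3): y[0] = 1 + 0.5×0 = 1; y[1] = 1 + 0.5×0 = 1; y[2] = 1 + 0.5×1 = 1.5; y[3] = 4 + 0.5×1 = 4.5; y[4] = 0 + 0.5×1 = 0.5; y[5] = 0 + 0.5×4 = 2.0. So y = [1, 1, 1.5, 4.5, 0.5, 2.0]

[1, 1, 1.5, 4.5, 0.5, 2.0]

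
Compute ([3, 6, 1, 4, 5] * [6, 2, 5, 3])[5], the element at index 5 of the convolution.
Use y[k] = Σ_i a[i]·b[k-i] at k=5. y[5] = 1×3 + 4×5 + 5×2 = 33

33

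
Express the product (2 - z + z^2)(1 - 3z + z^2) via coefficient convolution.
Ascending coefficients: a = [2, -1, 1], b = [1, -3, 1]. c[0] = 2×1 = 2; c[1] = 2×-3 + -1×1 = -7; c[2] = 2×1 + -1×-3 + 1×1 = 6; c[3] = -1×1 + 1×-3 = -4; c[4] = 1×1 = 1. Result coefficients: [2, -7, 6, -4, 1] → 2 - 7z + 6z^2 - 4z^3 + z^4

2 - 7z + 6z^2 - 4z^3 + z^4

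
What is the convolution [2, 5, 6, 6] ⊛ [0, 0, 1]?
y[0] = 2×0 = 0; y[1] = 2×0 + 5×0 = 0; y[2] = 2×1 + 5×0 + 6×0 = 2; y[3] = 5×1 + 6×0 + 6×0 = 5; y[4] = 6×1 + 6×0 = 6; y[5] = 6×1 = 6

[0, 0, 2, 5, 6, 6]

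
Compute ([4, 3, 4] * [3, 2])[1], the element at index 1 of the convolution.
Use y[k] = Σ_i a[i]·b[k-i] at k=1. y[1] = 4×2 + 3×3 = 17

17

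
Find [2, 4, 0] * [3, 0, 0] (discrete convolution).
y[0] = 2×3 = 6; y[1] = 2×0 + 4×3 = 12; y[2] = 2×0 + 4×0 + 0×3 = 0; y[3] = 4×0 + 0×0 = 0; y[4] = 0×0 = 0

[6, 12, 0, 0, 0]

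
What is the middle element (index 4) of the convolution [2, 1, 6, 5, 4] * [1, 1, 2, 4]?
Use y[k] = Σ_i a[i]·b[k-i] at k=4. y[4] = 1×4 + 6×2 + 5×1 + 4×1 = 25

25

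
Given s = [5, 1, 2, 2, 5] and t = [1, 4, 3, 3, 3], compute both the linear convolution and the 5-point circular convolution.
Linear: y_lin[0] = 5×1 = 5; y_lin[1] = 5×4 + 1×1 = 21; y_lin[2] = 5×3 + 1×4 + 2×1 = 21; y_lin[3] = 5×3 + 1×3 + 2×4 + 2×1 = 28; y_lin[4] = 5×3 + 1×3 + 2×3 + 2×4 + 5×1 = 37; y_lin[5] = 1×3 + 2×3 + 2×3 + 5×4 = 35; y_lin[6] = 2×3 + 2×3 + 5×3 = 27; y_lin[7] = 2×3 + 5×3 = 21; y_lin[8] = 5×3 = 15 → [5, 21, 21, 28, 37, 35, 27, 21, 15]. Circular (length 5): y[0] = 5×1 + 1×3 + 2×3 + 2×3 + 5×4 = 40; y[1] = 5×4 + 1×1 + 2×3 + 2×3 + 5×3 = 48; y[2] = 5×3 + 1×4 + 2×1 + 2×3 + 5×3 = 42; y[3] = 5×3 + 1×3 + 2×4 + 2×1 + 5×3 = 43; y[4] = 5×3 + 1×3 + 2×3 + 2×4 + 5×1 = 37 → [40, 48, 42, 43, 37]

Linear: [5, 21, 21, 28, 37, 35, 27, 21, 15], Circular: [40, 48, 42, 43, 37]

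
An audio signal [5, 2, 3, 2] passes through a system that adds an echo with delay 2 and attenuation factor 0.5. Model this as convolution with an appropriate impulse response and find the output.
Direct-path + delayed-attenuated-path model → impulse response h = [1, 0, 0.5] (1 at lag 0, 0.5 at lag 2). Output y[n] = x[n] + 0.5·x[n - 2] (with x[n] = 0 outside 0..3): y[0] = 5 + 0.5×0 = 5; y[1] = 2 + 0.5×0 = 2; y[2] = 3 + 0.5×5 = 5.5; y[3] = 2 + 0.5×2 = 3.0; y[4] = 0 + 0.5×3 = 1.5; y[5] = 0 + 0.5×2 = 1.0. So y = [5, 2, 5.5, 3.0, 1.5, 1.0]

[5, 2, 5.5, 3.0, 1.5, 1.0]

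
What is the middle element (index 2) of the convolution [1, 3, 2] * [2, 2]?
Use y[k] = Σ_i a[i]·b[k-i] at k=2. y[2] = 3×2 + 2×2 = 10

10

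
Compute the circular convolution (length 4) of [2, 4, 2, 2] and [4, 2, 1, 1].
Use y[k] = Σ_j s[j]·t[(k-j) mod 4]. y[0] = 2×4 + 4×1 + 2×1 + 2×2 = 18; y[1] = 2×2 + 4×4 + 2×1 + 2×1 = 24; y[2] = 2×1 + 4×2 + 2×4 + 2×1 = 20; y[3] = 2×1 + 4×1 + 2×2 + 2×4 = 18. Result: [18, 24, 20, 18]

[18, 24, 20, 18]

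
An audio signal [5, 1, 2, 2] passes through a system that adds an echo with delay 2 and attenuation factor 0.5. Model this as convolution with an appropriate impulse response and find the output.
Direct-path + delayed-attenuated-path model → impulse response h = [1, 0, 0.5] (1 at lag 0, 0.5 at lag 2). Output y[n] = x[n] + 0.5·x[n - 2] (with x[n] = 0 outside 0..3): y[0] = 5 + 0.5×0 = 5; y[1] = 1 + 0.5×0 = 1; y[2] = 2 + 0.5×5 = 4.5; y[3] = 2 + 0.5×1 = 2.5; y[4] = 0 + 0.5×2 = 1.0; y[5] = 0 + 0.5×2 = 1.0. So y = [5, 1, 4.5, 2.5, 1.0, 1.0]

[5, 1, 4.5, 2.5, 1.0, 1.0]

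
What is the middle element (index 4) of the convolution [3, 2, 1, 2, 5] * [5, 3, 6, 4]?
Use y[k] = Σ_i a[i]·b[k-i] at k=4. y[4] = 2×4 + 1×6 + 2×3 + 5×5 = 45

45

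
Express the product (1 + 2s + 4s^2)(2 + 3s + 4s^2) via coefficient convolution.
Ascending coefficients: a = [1, 2, 4], b = [2, 3, 4]. c[0] = 1×2 = 2; c[1] = 1×3 + 2×2 = 7; c[2] = 1×4 + 2×3 + 4×2 = 18; c[3] = 2×4 + 4×3 = 20; c[4] = 4×4 = 16. Result coefficients: [2, 7, 18, 20, 16] → 2 + 7s + 18s^2 + 20s^3 + 16s^4

2 + 7s + 18s^2 + 20s^3 + 16s^4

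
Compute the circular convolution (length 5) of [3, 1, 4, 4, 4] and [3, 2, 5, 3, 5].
Use y[k] = Σ_j s[j]·t[(k-j) mod 5]. y[0] = 3×3 + 1×5 + 4×3 + 4×5 + 4×2 = 54; y[1] = 3×2 + 1×3 + 4×5 + 4×3 + 4×5 = 61; y[2] = 3×5 + 1×2 + 4×3 + 4×5 + 4×3 = 61; y[3] = 3×3 + 1×5 + 4×2 + 4×3 + 4×5 = 54; y[4] = 3×5 + 1×3 + 4×5 + 4×2 + 4×3 = 58. Result: [54, 61, 61, 54, 58]

[54, 61, 61, 54, 58]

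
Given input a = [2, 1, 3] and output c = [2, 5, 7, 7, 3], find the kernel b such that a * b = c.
Output length 5 = len(a) + len(b) - 1 ⇒ len(b) = 3. Solve b forward using b[k] = (c[k] - Σ_{i≥1} a[i]·b[k-i]) / a[0]: b[0] = c[0] / a[0] = 2 / 2 = 1; b[1] = (c[1] - 1×1) / a[0] = (5 - 1×1) / 2 = 2; b[2] = (c[2] - 1×2 - 3×1) / a[0] = (7 - 1×2 - 3×1) / 2 = 1. So b = [1, 2, 1]. Forward-check [2, 1, 3] * [1, 2, 1]: c[0] = 2×1 = 2; c[1] = 2×2 + 1×1 = 5; c[2] = 2×1 + 1×2 + 3×1 = 7; c[3] = 1×1 + 3×2 = 7; c[4] = 3×1 = 3 → [2, 5, 7, 7, 3] ✓

[1, 2, 1]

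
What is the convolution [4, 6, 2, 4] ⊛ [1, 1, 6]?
y[0] = 4×1 = 4; y[1] = 4×1 + 6×1 = 10; y[2] = 4×6 + 6×1 + 2×1 = 32; y[3] = 6×6 + 2×1 + 4×1 = 42; y[4] = 2×6 + 4×1 = 16; y[5] = 4×6 = 24

[4, 10, 32, 42, 16, 24]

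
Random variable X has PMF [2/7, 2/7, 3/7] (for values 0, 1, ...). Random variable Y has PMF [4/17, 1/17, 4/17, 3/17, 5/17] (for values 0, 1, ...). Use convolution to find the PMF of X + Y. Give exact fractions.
P(X+Y=k) = Σ_i P(X=i)·P(Y=k-i) — a convolution of [2/7, 2/7, 3/7] and [4/17, 1/17, 4/17, 3/17, 5/17]. P(X+Y=0) = (2/7)×(4/17) = 8/119; P(X+Y=1) = (2/7)×(1/17) + (2/7)×(4/17) = 2/119 + 8/119 = 10/119; P(X+Y=2) = (2/7)×(4/17) + (2/7)×(1/17) + (3/7)×(4/17) = 8/119 + 2/119 + 12/119 = 22/119; P(X+Y=3) = (2/7)×(3/17) + (2/7)×(4/17) + (3/7)×(1/17) = 6/119 + 8/119 + 3/119 = 1/7; P(X+Y=4) = (2/7)×(5/17) + (2/7)×(3/17) + (3/7)×(4/17) = 10/119 + 6/119 + 12/119 = 4/17; P(X+Y=5) = (2/7)×(5/17) + (3/7)×(3/17) = 10/119 + 9/119 = 19/119; P(X+Y=6) = (3/7)×(5/17) = 15/119. PMF: [8/119, 10/119, 22/119, 1/7, 4/17, 19/119, 15/119] (sums to 1 ✓)

[8/119, 10/119, 22/119, 1/7, 4/17, 19/119, 15/119]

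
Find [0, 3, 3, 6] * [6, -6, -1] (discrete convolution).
y[0] = 0×6 = 0; y[1] = 0×-6 + 3×6 = 18; y[2] = 0×-1 + 3×-6 + 3×6 = 0; y[3] = 3×-1 + 3×-6 + 6×6 = 15; y[4] = 3×-1 + 6×-6 = -39; y[5] = 6×-1 = -6

[0, 18, 0, 15, -39, -6]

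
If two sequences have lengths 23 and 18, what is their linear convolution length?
Linear/full convolution length: m + n - 1 = 23 + 18 - 1 = 40

40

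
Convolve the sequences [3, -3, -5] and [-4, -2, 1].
y[0] = 3×-4 = -12; y[1] = 3×-2 + -3×-4 = 6; y[2] = 3×1 + -3×-2 + -5×-4 = 29; y[3] = -3×1 + -5×-2 = 7; y[4] = -5×1 = -5

[-12, 6, 29, 7, -5]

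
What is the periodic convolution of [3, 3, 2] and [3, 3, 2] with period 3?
Use y[k] = Σ_j u[j]·v[(k-j) mod 3]. y[0] = 3×3 + 3×2 + 2×3 = 21; y[1] = 3×3 + 3×3 + 2×2 = 22; y[2] = 3×2 + 3×3 + 2×3 = 21. Result: [21, 22, 21]

[21, 22, 21]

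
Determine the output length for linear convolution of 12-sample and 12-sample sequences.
Linear/full convolution length: m + n - 1 = 12 + 12 - 1 = 23

23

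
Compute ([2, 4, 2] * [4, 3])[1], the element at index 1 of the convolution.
Use y[k] = Σ_i a[i]·b[k-i] at k=1. y[1] = 2×3 + 4×4 = 22

22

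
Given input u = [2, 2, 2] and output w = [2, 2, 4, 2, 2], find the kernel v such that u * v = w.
Output length 5 = len(u) + len(v) - 1 ⇒ len(v) = 3. Solve v forward using v[k] = (w[k] - Σ_{i≥1} u[i]·v[k-i]) / u[0]: v[0] = w[0] / u[0] = 2 / 2 = 1; v[1] = (w[1] - 2×1) / u[0] = (2 - 2×1) / 2 = 0; v[2] = (w[2] - 2×0 - 2×1) / u[0] = (4 - 2×0 - 2×1) / 2 = 1. So v = [1, 0, 1]. Forward-check [2, 2, 2] * [1, 0, 1]: w[0] = 2×1 = 2; w[1] = 2×0 + 2×1 = 2; w[2] = 2×1 + 2×0 + 2×1 = 4; w[3] = 2×1 + 2×0 = 2; w[4] = 2×1 = 2 → [2, 2, 4, 2, 2] ✓

[1, 0, 1]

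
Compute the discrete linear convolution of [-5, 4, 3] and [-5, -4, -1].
y[0] = -5×-5 = 25; y[1] = -5×-4 + 4×-5 = 0; y[2] = -5×-1 + 4×-4 + 3×-5 = -26; y[3] = 4×-1 + 3×-4 = -16; y[4] = 3×-1 = -3

[25, 0, -26, -16, -3]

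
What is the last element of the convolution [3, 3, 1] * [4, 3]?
Use y[k] = Σ_i a[i]·b[k-i] at k=3. y[3] = 1×3 = 3

3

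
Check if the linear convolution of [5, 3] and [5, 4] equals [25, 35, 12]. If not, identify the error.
Recompute linear convolution of [5, 3] and [5, 4]: y[0] = 5×5 = 25; y[1] = 5×4 + 3×5 = 35; y[2] = 3×4 = 12 → [25, 35, 12]. Given [25, 35, 12] matches, so answer: Yes

Yes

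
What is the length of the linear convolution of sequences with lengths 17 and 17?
Linear/full convolution length: m + n - 1 = 17 + 17 - 1 = 33

33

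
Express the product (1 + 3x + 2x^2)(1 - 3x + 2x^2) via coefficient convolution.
Ascending coefficients: a = [1, 3, 2], b = [1, -3, 2]. c[0] = 1×1 = 1; c[1] = 1×-3 + 3×1 = 0; c[2] = 1×2 + 3×-3 + 2×1 = -5; c[3] = 3×2 + 2×-3 = 0; c[4] = 2×2 = 4. Result coefficients: [1, 0, -5, 0, 4] → 1 - 5x^2 + 4x^4

1 - 5x^2 + 4x^4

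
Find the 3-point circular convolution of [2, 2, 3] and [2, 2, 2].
Use y[k] = Σ_j a[j]·b[(k-j) mod 3]. y[0] = 2×2 + 2×2 + 3×2 = 14; y[1] = 2×2 + 2×2 + 3×2 = 14; y[2] = 2×2 + 2×2 + 3×2 = 14. Result: [14, 14, 14]

[14, 14, 14]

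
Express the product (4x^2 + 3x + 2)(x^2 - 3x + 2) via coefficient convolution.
Ascending coefficients: a = [2, 3, 4], b = [2, -3, 1]. c[0] = 2×2 = 4; c[1] = 2×-3 + 3×2 = 0; c[2] = 2×1 + 3×-3 + 4×2 = 1; c[3] = 3×1 + 4×-3 = -9; c[4] = 4×1 = 4. Result coefficients: [4, 0, 1, -9, 4] → 4x^4 - 9x^3 + x^2 + 4

4x^4 - 9x^3 + x^2 + 4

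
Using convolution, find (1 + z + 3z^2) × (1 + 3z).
Ascending coefficients: a = [1, 1, 3], b = [1, 3]. c[0] = 1×1 = 1; c[1] = 1×3 + 1×1 = 4; c[2] = 1×3 + 3×1 = 6; c[3] = 3×3 = 9. Result coefficients: [1, 4, 6, 9] → 1 + 4z + 6z^2 + 9z^3

1 + 4z + 6z^2 + 9z^3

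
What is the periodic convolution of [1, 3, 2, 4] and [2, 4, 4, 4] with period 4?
Use y[k] = Σ_j u[j]·v[(k-j) mod 4]. y[0] = 1×2 + 3×4 + 2×4 + 4×4 = 38; y[1] = 1×4 + 3×2 + 2×4 + 4×4 = 34; y[2] = 1×4 + 3×4 + 2×2 + 4×4 = 36; y[3] = 1×4 + 3×4 + 2×4 + 4×2 = 32. Result: [38, 34, 36, 32]

[38, 34, 36, 32]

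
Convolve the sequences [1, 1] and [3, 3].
y[0] = 1×3 = 3; y[1] = 1×3 + 1×3 = 6; y[2] = 1×3 = 3

[3, 6, 3]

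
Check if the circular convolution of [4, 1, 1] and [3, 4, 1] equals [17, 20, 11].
Recompute circular convolution of [4, 1, 1] and [3, 4, 1]: y[0] = 4×3 + 1×1 + 1×4 = 17; y[1] = 4×4 + 1×3 + 1×1 = 20; y[2] = 4×1 + 1×4 + 1×3 = 11 → [17, 20, 11]. Given [17, 20, 11] matches, so answer: Yes

Yes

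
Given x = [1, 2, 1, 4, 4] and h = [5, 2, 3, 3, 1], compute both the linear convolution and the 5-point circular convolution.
Linear: y_lin[0] = 1×5 = 5; y_lin[1] = 1×2 + 2×5 = 12; y_lin[2] = 1×3 + 2×2 + 1×5 = 12; y_lin[3] = 1×3 + 2×3 + 1×2 + 4×5 = 31; y_lin[4] = 1×1 + 2×3 + 1×3 + 4×2 + 4×5 = 38; y_lin[5] = 2×1 + 1×3 + 4×3 + 4×2 = 25; y_lin[6] = 1×1 + 4×3 + 4×3 = 25; y_lin[7] = 4×1 + 4×3 = 16; y_lin[8] = 4×1 = 4 → [5, 12, 12, 31, 38, 25, 25, 16, 4]. Circular (length 5): y[0] = 1×5 + 2×1 + 1×3 + 4×3 + 4×2 = 30; y[1] = 1×2 + 2×5 + 1×1 + 4×3 + 4×3 = 37; y[2] = 1×3 + 2×2 + 1×5 + 4×1 + 4×3 = 28; y[3] = 1×3 + 2×3 + 1×2 + 4×5 + 4×1 = 35; y[4] = 1×1 + 2×3 + 1×3 + 4×2 + 4×5 = 38 → [30, 37, 28, 35, 38]

Linear: [5, 12, 12, 31, 38, 25, 25, 16, 4], Circular: [30, 37, 28, 35, 38]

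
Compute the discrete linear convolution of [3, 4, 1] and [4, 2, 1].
y[0] = 3×4 = 12; y[1] = 3×2 + 4×4 = 22; y[2] = 3×1 + 4×2 + 1×4 = 15; y[3] = 4×1 + 1×2 = 6; y[4] = 1×1 = 1

[12, 22, 15, 6, 1]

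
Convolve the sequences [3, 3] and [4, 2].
y[0] = 3×4 = 12; y[1] = 3×2 + 3×4 = 18; y[2] = 3×2 = 6

[12, 18, 6]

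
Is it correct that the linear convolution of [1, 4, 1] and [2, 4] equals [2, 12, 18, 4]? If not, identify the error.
Recompute linear convolution of [1, 4, 1] and [2, 4]: y[0] = 1×2 = 2; y[1] = 1×4 + 4×2 = 12; y[2] = 4×4 + 1×2 = 18; y[3] = 1×4 = 4 → [2, 12, 18, 4]. Given [2, 12, 18, 4] matches, so answer: Yes

Yes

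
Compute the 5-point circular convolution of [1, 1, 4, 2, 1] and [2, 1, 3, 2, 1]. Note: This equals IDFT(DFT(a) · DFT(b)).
Either evaluate y[k] = Σ_j a[j]·b[(k-j) mod 5] directly, or use IDFT(DFT(a) · DFT(b)). y[0] = 1×2 + 1×1 + 4×2 + 2×3 + 1×1 = 18; y[1] = 1×1 + 1×2 + 4×1 + 2×2 + 1×3 = 14; y[2] = 1×3 + 1×1 + 4×2 + 2×1 + 1×2 = 16; y[3] = 1×2 + 1×3 + 4×1 + 2×2 + 1×1 = 14; y[4] = 1×1 + 1×2 + 4×3 + 2×1 + 1×2 = 19. Result: [18, 14, 16, 14, 19]

[18, 14, 16, 14, 19]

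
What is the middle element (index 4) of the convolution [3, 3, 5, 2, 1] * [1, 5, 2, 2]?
Use y[k] = Σ_i a[i]·b[k-i] at k=4. y[4] = 3×2 + 5×2 + 2×5 + 1×1 = 27

27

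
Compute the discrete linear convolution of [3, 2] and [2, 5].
y[0] = 3×2 = 6; y[1] = 3×5 + 2×2 = 19; y[2] = 2×5 = 10

[6, 19, 10]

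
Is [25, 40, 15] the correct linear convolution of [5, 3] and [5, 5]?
Recompute linear convolution of [5, 3] and [5, 5]: y[0] = 5×5 = 25; y[1] = 5×5 + 3×5 = 40; y[2] = 3×5 = 15 → [25, 40, 15]. Given [25, 40, 15] matches, so answer: Yes

Yes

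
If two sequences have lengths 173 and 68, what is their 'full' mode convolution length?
Linear/full convolution length: m + n - 1 = 173 + 68 - 1 = 240

240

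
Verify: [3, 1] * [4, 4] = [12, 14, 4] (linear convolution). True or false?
Recompute linear convolution of [3, 1] and [4, 4]: y[0] = 3×4 = 12; y[1] = 3×4 + 1×4 = 16; y[2] = 1×4 = 4 → [12, 16, 4]. Compare to given [12, 14, 4]: they differ at index 1: given 14, correct 16, so answer: No

No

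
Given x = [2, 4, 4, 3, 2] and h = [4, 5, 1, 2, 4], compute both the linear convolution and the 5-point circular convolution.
Linear: y_lin[0] = 2×4 = 8; y_lin[1] = 2×5 + 4×4 = 26; y_lin[2] = 2×1 + 4×5 + 4×4 = 38; y_lin[3] = 2×2 + 4×1 + 4×5 + 3×4 = 40; y_lin[4] = 2×4 + 4×2 + 4×1 + 3×5 + 2×4 = 43; y_lin[5] = 4×4 + 4×2 + 3×1 + 2×5 = 37; y_lin[6] = 4×4 + 3×2 + 2×1 = 24; y_lin[7] = 3×4 + 2×2 = 16; y_lin[8] = 2×4 = 8 → [8, 26, 38, 40, 43, 37, 24, 16, 8]. Circular (length 5): y[0] = 2×4 + 4×4 + 4×2 + 3×1 + 2×5 = 45; y[1] = 2×5 + 4×4 + 4×4 + 3×2 + 2×1 = 50; y[2] = 2×1 + 4×5 + 4×4 + 3×4 + 2×2 = 54; y[3] = 2×2 + 4×1 + 4×5 + 3×4 + 2×4 = 48; y[4] = 2×4 + 4×2 + 4×1 + 3×5 + 2×4 = 43 → [45, 50, 54, 48, 43]

Linear: [8, 26, 38, 40, 43, 37, 24, 16, 8], Circular: [45, 50, 54, 48, 43]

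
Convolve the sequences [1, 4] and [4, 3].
y[0] = 1×4 = 4; y[1] = 1×3 + 4×4 = 19; y[2] = 4×3 = 12

[4, 19, 12]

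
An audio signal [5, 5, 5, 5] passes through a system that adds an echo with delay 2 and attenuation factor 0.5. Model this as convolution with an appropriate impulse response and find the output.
Direct-path + delayed-attenuated-path model → impulse response h = [1, 0, 0.5] (1 at lag 0, 0.5 at lag 2). Output y[n] = x[n] + 0.5·x[n - 2] (with x[n] = 0 outside 0..3): y[0] = 5 + 0.5×0 = 5; y[1] = 5 + 0.5×0 = 5; y[2] = 5 + 0.5×5 = 7.5; y[3] = 5 + 0.5×5 = 7.5; y[4] = 0 + 0.5×5 = 2.5; y[5] = 0 + 0.5×5 = 2.5. So y = [5, 5, 7.5, 7.5, 2.5, 2.5]

[5, 5, 7.5, 7.5, 2.5, 2.5]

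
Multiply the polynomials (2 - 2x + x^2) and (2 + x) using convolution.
Ascending coefficients: a = [2, -2, 1], b = [2, 1]. c[0] = 2×2 = 4; c[1] = 2×1 + -2×2 = -2; c[2] = -2×1 + 1×2 = 0; c[3] = 1×1 = 1. Result coefficients: [4, -2, 0, 1] → 4 - 2x + x^3

4 - 2x + x^3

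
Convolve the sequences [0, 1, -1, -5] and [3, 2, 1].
y[0] = 0×3 = 0; y[1] = 0×2 + 1×3 = 3; y[2] = 0×1 + 1×2 + -1×3 = -1; y[3] = 1×1 + -1×2 + -5×3 = -16; y[4] = -1×1 + -5×2 = -11; y[5] = -5×1 = -5

[0, 3, -1, -16, -11, -5]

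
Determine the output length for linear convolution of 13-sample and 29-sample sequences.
Linear/full convolution length: m + n - 1 = 13 + 29 - 1 = 41

41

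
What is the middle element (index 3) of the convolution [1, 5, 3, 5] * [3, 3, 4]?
Use y[k] = Σ_i a[i]·b[k-i] at k=3. y[3] = 5×4 + 3×3 + 5×3 = 44

44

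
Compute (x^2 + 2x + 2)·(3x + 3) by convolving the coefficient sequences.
Ascending coefficients: a = [2, 2, 1], b = [3, 3]. c[0] = 2×3 = 6; c[1] = 2×3 + 2×3 = 12; c[2] = 2×3 + 1×3 = 9; c[3] = 1×3 = 3. Result coefficients: [6, 12, 9, 3] → 3x^3 + 9x^2 + 12x + 6

3x^3 + 9x^2 + 12x + 6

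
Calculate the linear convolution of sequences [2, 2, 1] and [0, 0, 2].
y[0] = 2×0 = 0; y[1] = 2×0 + 2×0 = 0; y[2] = 2×2 + 2×0 + 1×0 = 4; y[3] = 2×2 + 1×0 = 4; y[4] = 1×2 = 2

[0, 0, 4, 4, 2]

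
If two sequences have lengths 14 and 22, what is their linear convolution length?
Linear/full convolution length: m + n - 1 = 14 + 22 - 1 = 35

35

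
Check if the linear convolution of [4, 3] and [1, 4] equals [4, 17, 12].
Recompute linear convolution of [4, 3] and [1, 4]: y[0] = 4×1 = 4; y[1] = 4×4 + 3×1 = 19; y[2] = 3×4 = 12 → [4, 19, 12]. Compare to given [4, 17, 12]: they differ at index 1: given 17, correct 19, so answer: No

No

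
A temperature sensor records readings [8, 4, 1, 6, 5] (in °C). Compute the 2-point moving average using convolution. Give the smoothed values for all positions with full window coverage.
2-point moving average kernel = [1, 1]. Apply in 'valid' mode (full window coverage): avg[0] = (8 + 4) / 2 = 6.0; avg[1] = (4 + 1) / 2 = 2.5; avg[2] = (1 + 6) / 2 = 3.5; avg[3] = (6 + 5) / 2 = 5.5. Smoothed values: [6.0, 2.5, 3.5, 5.5]

[6.0, 2.5, 3.5, 5.5]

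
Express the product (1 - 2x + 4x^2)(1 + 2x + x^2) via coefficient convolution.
Ascending coefficients: a = [1, -2, 4], b = [1, 2, 1]. c[0] = 1×1 = 1; c[1] = 1×2 + -2×1 = 0; c[2] = 1×1 + -2×2 + 4×1 = 1; c[3] = -2×1 + 4×2 = 6; c[4] = 4×1 = 4. Result coefficients: [1, 0, 1, 6, 4] → 1 + x^2 + 6x^3 + 4x^4

1 + x^2 + 6x^3 + 4x^4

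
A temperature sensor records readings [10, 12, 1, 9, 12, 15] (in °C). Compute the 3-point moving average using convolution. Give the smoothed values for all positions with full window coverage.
3-point moving average kernel = [1, 1, 1]. Apply in 'valid' mode (full window coverage): avg[0] = (10 + 12 + 1) / 3 = 7.67; avg[1] = (12 + 1 + 9) / 3 = 7.33; avg[2] = (1 + 9 + 12) / 3 = 7.33; avg[3] = (9 + 12 + 15) / 3 = 12.0. Smoothed values: [7.67, 7.33, 7.33, 12.0]

[7.67, 7.33, 7.33, 12.0]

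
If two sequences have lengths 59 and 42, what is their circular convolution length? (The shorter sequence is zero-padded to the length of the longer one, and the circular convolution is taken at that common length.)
Circular convolution (zero-padding the shorter input) has length max(m, n) = max(59, 42) = 59

59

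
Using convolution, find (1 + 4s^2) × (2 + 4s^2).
Ascending coefficients: a = [1, 0, 4], b = [2, 0, 4]. c[0] = 1×2 = 2; c[1] = 1×0 + 0×2 = 0; c[2] = 1×4 + 0×0 + 4×2 = 12; c[3] = 0×4 + 4×0 = 0; c[4] = 4×4 = 16. Result coefficients: [2, 0, 12, 0, 16] → 2 + 12s^2 + 16s^4

2 + 12s^2 + 16s^4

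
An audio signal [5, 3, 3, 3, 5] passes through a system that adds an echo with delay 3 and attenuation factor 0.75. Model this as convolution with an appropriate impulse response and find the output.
Direct-path + delayed-attenuated-path model → impulse response h = [1, 0, 0, 0.75] (1 at lag 0, 0.75 at lag 3). Output y[n] = x[n] + 0.75·x[n - 3] (with x[n] = 0 outside 0..4): y[0] = 5 + 0.75×0 = 5; y[1] = 3 + 0.75×0 = 3; y[2] = 3 + 0.75×0 = 3; y[3] = 3 + 0.75×5 = 6.75; y[4] = 5 + 0.75×3 = 7.25; y[5] = 0 + 0.75×3 = 2.25; y[6] = 0 + 0.75×3 = 2.25; y[7] = 0 + 0.75×5 = 3.75. So y = [5, 3, 3, 6.75, 7.25, 2.25, 2.25, 3.75]

[5, 3, 3, 6.75, 7.25, 2.25, 2.25, 3.75]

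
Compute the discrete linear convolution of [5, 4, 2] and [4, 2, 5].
y[0] = 5×4 = 20; y[1] = 5×2 + 4×4 = 26; y[2] = 5×5 + 4×2 + 2×4 = 41; y[3] = 4×5 + 2×2 = 24; y[4] = 2×5 = 10

[20, 26, 41, 24, 10]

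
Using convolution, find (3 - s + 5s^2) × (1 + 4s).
Ascending coefficients: a = [3, -1, 5], b = [1, 4]. c[0] = 3×1 = 3; c[1] = 3×4 + -1×1 = 11; c[2] = -1×4 + 5×1 = 1; c[3] = 5×4 = 20. Result coefficients: [3, 11, 1, 20] → 3 + 11s + s^2 + 20s^3

3 + 11s + s^2 + 20s^3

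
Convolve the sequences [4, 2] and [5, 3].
y[0] = 4×5 = 20; y[1] = 4×3 + 2×5 = 22; y[2] = 2×3 = 6

[20, 22, 6]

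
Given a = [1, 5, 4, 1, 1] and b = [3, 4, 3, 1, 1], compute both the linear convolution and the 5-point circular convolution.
Linear: y_lin[0] = 1×3 = 3; y_lin[1] = 1×4 + 5×3 = 19; y_lin[2] = 1×3 + 5×4 + 4×3 = 35; y_lin[3] = 1×1 + 5×3 + 4×4 + 1×3 = 35; y_lin[4] = 1×1 + 5×1 + 4×3 + 1×4 + 1×3 = 25; y_lin[5] = 5×1 + 4×1 + 1×3 + 1×4 = 16; y_lin[6] = 4×1 + 1×1 + 1×3 = 8; y_lin[7] = 1×1 + 1×1 = 2; y_lin[8] = 1×1 = 1 → [3, 19, 35, 35, 25, 16, 8, 2, 1]. Circular (length 5): y[0] = 1×3 + 5×1 + 4×1 + 1×3 + 1×4 = 19; y[1] = 1×4 + 5×3 + 4×1 + 1×1 + 1×3 = 27; y[2] = 1×3 + 5×4 + 4×3 + 1×1 + 1×1 = 37; y[3] = 1×1 + 5×3 + 4×4 + 1×3 + 1×1 = 36; y[4] = 1×1 + 5×1 + 4×3 + 1×4 + 1×3 = 25 → [19, 27, 37, 36, 25]

Linear: [3, 19, 35, 35, 25, 16, 8, 2, 1], Circular: [19, 27, 37, 36, 25]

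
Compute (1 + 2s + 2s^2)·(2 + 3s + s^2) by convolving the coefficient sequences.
Ascending coefficients: a = [1, 2, 2], b = [2, 3, 1]. c[0] = 1×2 = 2; c[1] = 1×3 + 2×2 = 7; c[2] = 1×1 + 2×3 + 2×2 = 11; c[3] = 2×1 + 2×3 = 8; c[4] = 2×1 = 2. Result coefficients: [2, 7, 11, 8, 2] → 2 + 7s + 11s^2 + 8s^3 + 2s^4

2 + 7s + 11s^2 + 8s^3 + 2s^4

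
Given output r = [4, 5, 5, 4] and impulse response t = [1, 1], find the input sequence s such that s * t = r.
Deconvolve r=[4, 5, 5, 4] by t=[1, 1]. Since t[0]=1, solve forward: s[0] = r[0] / 1 = 4; s[1] = (r[1] - 4×1) / 1 = 1; s[2] = (r[2] - 1×1) / 1 = 4. So s = [4, 1, 4]. Check by forward convolution: r[0] = 4×1 = 4; r[1] = 4×1 + 1×1 = 5; r[2] = 1×1 + 4×1 = 5; r[3] = 4×1 = 4

[4, 1, 4]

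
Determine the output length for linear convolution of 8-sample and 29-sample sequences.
Linear/full convolution length: m + n - 1 = 8 + 29 - 1 = 36

36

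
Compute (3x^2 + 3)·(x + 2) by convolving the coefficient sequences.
Ascending coefficients: a = [3, 0, 3], b = [2, 1]. c[0] = 3×2 = 6; c[1] = 3×1 + 0×2 = 3; c[2] = 0×1 + 3×2 = 6; c[3] = 3×1 = 3. Result coefficients: [6, 3, 6, 3] → 3x^3 + 6x^2 + 3x + 6

3x^3 + 6x^2 + 3x + 6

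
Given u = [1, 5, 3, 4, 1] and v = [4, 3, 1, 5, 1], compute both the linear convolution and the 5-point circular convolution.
Linear: y_lin[0] = 1×4 = 4; y_lin[1] = 1×3 + 5×4 = 23; y_lin[2] = 1×1 + 5×3 + 3×4 = 28; y_lin[3] = 1×5 + 5×1 + 3×3 + 4×4 = 35; y_lin[4] = 1×1 + 5×5 + 3×1 + 4×3 + 1×4 = 45; y_lin[5] = 5×1 + 3×5 + 4×1 + 1×3 = 27; y_lin[6] = 3×1 + 4×5 + 1×1 = 24; y_lin[7] = 4×1 + 1×5 = 9; y_lin[8] = 1×1 = 1 → [4, 23, 28, 35, 45, 27, 24, 9, 1]. Circular (length 5): y[0] = 1×4 + 5×1 + 3×5 + 4×1 + 1×3 = 31; y[1] = 1×3 + 5×4 + 3×1 + 4×5 + 1×1 = 47; y[2] = 1×1 + 5×3 + 3×4 + 4×1 + 1×5 = 37; y[3] = 1×5 + 5×1 + 3×3 + 4×4 + 1×1 = 36; y[4] = 1×1 + 5×5 + 3×1 + 4×3 + 1×4 = 45 → [31, 47, 37, 36, 45]

Linear: [4, 23, 28, 35, 45, 27, 24, 9, 1], Circular: [31, 47, 37, 36, 45]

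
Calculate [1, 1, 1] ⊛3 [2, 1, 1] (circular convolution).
Use y[k] = Σ_j u[j]·v[(k-j) mod 3]. y[0] = 1×2 + 1×1 + 1×1 = 4; y[1] = 1×1 + 1×2 + 1×1 = 4; y[2] = 1×1 + 1×1 + 1×2 = 4. Result: [4, 4, 4]

[4, 4, 4]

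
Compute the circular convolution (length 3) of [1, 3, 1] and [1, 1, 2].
Use y[k] = Σ_j a[j]·b[(k-j) mod 3]. y[0] = 1×1 + 3×2 + 1×1 = 8; y[1] = 1×1 + 3×1 + 1×2 = 6; y[2] = 1×2 + 3×1 + 1×1 = 6. Result: [8, 6, 6]

[8, 6, 6]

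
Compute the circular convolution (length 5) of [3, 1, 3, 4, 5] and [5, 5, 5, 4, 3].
Use y[k] = Σ_j x[j]·h[(k-j) mod 5]. y[0] = 3×5 + 1×3 + 3×4 + 4×5 + 5×5 = 75; y[1] = 3×5 + 1×5 + 3×3 + 4×4 + 5×5 = 70; y[2] = 3×5 + 1×5 + 3×5 + 4×3 + 5×4 = 67; y[3] = 3×4 + 1×5 + 3×5 + 4×5 + 5×3 = 67; y[4] = 3×3 + 1×4 + 3×5 + 4×5 + 5×5 = 73. Result: [75, 70, 67, 67, 73]

[75, 70, 67, 67, 73]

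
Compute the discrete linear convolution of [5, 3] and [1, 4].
y[0] = 5×1 = 5; y[1] = 5×4 + 3×1 = 23; y[2] = 3×4 = 12

[5, 23, 12]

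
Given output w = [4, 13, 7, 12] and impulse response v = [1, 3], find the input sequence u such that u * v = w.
Deconvolve w=[4, 13, 7, 12] by v=[1, 3]. Since v[0]=1, solve forward: u[0] = w[0] / 1 = 4; u[1] = (w[1] - 4×3) / 1 = 1; u[2] = (w[2] - 1×3) / 1 = 4. So u = [4, 1, 4]. Check by forward convolution: w[0] = 4×1 = 4; w[1] = 4×3 + 1×1 = 13; w[2] = 1×3 + 4×1 = 7; w[3] = 4×3 = 12

[4, 1, 4]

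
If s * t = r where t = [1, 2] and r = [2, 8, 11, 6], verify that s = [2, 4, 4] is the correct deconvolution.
Forward-compute [2, 4, 4] * [1, 2]: r[0] = 2×1 = 2; r[1] = 2×2 + 4×1 = 8; r[2] = 4×2 + 4×1 = 12; r[3] = 4×2 = 8 → [2, 8, 12, 8]. Does not match given r = [2, 8, 11, 6].

Not verified. [2, 4, 4] * [1, 2] = [2, 8, 12, 8], which differs from [2, 8, 11, 6] at index 2.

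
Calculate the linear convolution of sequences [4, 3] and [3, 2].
y[0] = 4×3 = 12; y[1] = 4×2 + 3×3 = 17; y[2] = 3×2 = 6

[12, 17, 6]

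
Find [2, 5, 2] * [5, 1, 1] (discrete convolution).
y[0] = 2×5 = 10; y[1] = 2×1 + 5×5 = 27; y[2] = 2×1 + 5×1 + 2×5 = 17; y[3] = 5×1 + 2×1 = 7; y[4] = 2×1 = 2

[10, 27, 17, 7, 2]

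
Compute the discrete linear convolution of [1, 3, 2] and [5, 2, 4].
y[0] = 1×5 = 5; y[1] = 1×2 + 3×5 = 17; y[2] = 1×4 + 3×2 + 2×5 = 20; y[3] = 3×4 + 2×2 = 16; y[4] = 2×4 = 8

[5, 17, 20, 16, 8]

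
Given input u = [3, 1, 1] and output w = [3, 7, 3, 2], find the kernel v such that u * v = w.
Output length 4 = len(u) + len(v) - 1 ⇒ len(v) = 2. Solve v forward using v[k] = (w[k] - Σ_{i≥1} u[i]·v[k-i]) / u[0]: v[0] = w[0] / u[0] = 3 / 3 = 1; v[1] = (w[1] - 1×1) / u[0] = (7 - 1×1) / 3 = 2. So v = [1, 2]. Forward-check [3, 1, 1] * [1, 2]: w[0] = 3×1 = 3; w[1] = 3×2 + 1×1 = 7; w[2] = 1×2 + 1×1 = 3; w[3] = 1×2 = 2 → [3, 7, 3, 2] ✓

[1, 2]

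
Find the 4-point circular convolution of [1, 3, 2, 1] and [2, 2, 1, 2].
Use y[k] = Σ_j f[j]·g[(k-j) mod 4]. y[0] = 1×2 + 3×2 + 2×1 + 1×2 = 12; y[1] = 1×2 + 3×2 + 2×2 + 1×1 = 13; y[2] = 1×1 + 3×2 + 2×2 + 1×2 = 13; y[3] = 1×2 + 3×1 + 2×2 + 1×2 = 11. Result: [12, 13, 13, 11]

[12, 13, 13, 11]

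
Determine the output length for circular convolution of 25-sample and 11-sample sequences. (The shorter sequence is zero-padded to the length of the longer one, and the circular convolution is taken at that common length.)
Circular convolution (zero-padding the shorter input) has length max(m, n) = max(25, 11) = 25

25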